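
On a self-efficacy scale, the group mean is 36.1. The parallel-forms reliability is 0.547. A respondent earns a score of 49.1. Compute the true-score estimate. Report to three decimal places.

43.211

T̂ = ρX + (1 − ρ)μ
  = 0.547 × 49.1 + 0.453 × 36.1
  = 26.8577 + 16.3533
  = 43.2110
  ≈ 43.211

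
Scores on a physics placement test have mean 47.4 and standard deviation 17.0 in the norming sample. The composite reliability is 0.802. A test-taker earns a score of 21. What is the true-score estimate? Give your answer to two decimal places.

T̂ = 0.802(21) + 0.198(47.4) = 16.842 + 9.3852 = 26.227 → 26.23

26.23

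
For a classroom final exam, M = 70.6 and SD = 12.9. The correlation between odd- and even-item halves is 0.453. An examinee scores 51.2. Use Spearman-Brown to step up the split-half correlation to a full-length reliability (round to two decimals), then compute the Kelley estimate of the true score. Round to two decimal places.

58.57

Spearman-Brown: ρ = 2r/(1 + r) = 2(0.453)/(1 + 0.453) = 0.9060/1.453 = 0.6235 → 0.62
Regress the observed score toward the mean by the unreliability: T̂ = 0.62·51.2 + 0.38·70.6 = 31.744 + 26.828 = 58.572.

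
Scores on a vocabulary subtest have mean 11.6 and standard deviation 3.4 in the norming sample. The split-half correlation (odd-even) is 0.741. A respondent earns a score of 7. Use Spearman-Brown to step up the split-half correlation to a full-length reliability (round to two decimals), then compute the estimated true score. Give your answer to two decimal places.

7.69

Spearman-Brown: ρ = 2r/(1 + r) = 2(0.741)/(1 + 0.741) = 1.4820/1.741 = 0.8512 → 0.85
Kelley's formula gives T̂ = 0.85·7 + 0.15·11.6 = 5.95 + 1.740 = 7.690.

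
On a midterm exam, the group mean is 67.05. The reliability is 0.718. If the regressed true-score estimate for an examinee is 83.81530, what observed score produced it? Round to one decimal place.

90.4

T̂ = ρX + (1 − ρ)μ  ⇒  X = (T̂ − (1 − ρ)μ) / ρ
X = (83.81530 − 0.282 × 67.05) / 0.718 = (83.81530 − 18.90810) / 0.718 = 64.90720 / 0.718 = 90.400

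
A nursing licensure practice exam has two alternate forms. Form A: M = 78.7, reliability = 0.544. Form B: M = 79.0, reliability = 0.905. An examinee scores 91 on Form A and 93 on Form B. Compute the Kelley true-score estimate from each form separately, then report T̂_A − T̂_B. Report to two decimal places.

T̂_A = 0.544(91) + 0.456(78.7) = 85.3912
T̂_B = 0.905(93) + 0.095(79.0) = 91.6700
T̂_A − T̂_B = -6.2788

-6.28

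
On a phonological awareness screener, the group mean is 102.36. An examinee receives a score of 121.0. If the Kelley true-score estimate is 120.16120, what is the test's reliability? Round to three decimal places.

T̂ = ρX + (1 − ρ)μ  ⇒  T̂ − μ = ρ(X − μ)
ρ = (T̂ − μ)/(X − μ) = (120.16120 − 102.36) / (121.0 − 102.36) = 17.80120 / 18.64 = 0.95500

0.955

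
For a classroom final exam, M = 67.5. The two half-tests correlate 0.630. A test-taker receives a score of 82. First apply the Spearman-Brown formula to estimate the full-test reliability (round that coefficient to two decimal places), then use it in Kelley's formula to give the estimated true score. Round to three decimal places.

Spearman-Brown: ρ = 2r/(1 + r) = 2(0.630)/(1 + 0.630) = 1.2600/1.630 = 0.7730 → 0.77
T̂ = ρX + (1 − ρ)μ
  = 0.77 × 82 + 0.23 × 67.5
  = 63.14 + 15.525
  = 78.6650
  ≈ 78.665

78.665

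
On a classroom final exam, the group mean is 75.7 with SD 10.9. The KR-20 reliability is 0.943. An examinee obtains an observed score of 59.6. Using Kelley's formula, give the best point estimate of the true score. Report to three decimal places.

60.518

T̂ = 0.943(59.6) + 0.057(75.7) = 56.2028 + 4.3149 = 60.5177 → 60.518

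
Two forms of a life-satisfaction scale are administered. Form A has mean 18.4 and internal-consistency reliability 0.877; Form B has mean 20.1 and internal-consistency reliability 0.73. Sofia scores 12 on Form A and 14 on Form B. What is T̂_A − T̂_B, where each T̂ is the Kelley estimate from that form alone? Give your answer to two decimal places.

T̂_A = 0.877(12) + 0.123(18.4) = 12.7872
T̂_B = 0.73(14) + 0.27(20.1) = 15.6470
T̂_A − T̂_B = -2.8598

-2.86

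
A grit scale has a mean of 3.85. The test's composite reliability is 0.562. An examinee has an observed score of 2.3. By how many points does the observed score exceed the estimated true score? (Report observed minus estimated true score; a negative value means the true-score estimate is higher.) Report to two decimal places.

Regress the observed score toward the mean by the unreliability: T̂ = 0.562·2.3 + 0.438·3.85 = 1.2926 + 1.68630 = 2.9789.
X − T̂ = 2.3 − 2.979 = -0.679 → -0.68

-0.68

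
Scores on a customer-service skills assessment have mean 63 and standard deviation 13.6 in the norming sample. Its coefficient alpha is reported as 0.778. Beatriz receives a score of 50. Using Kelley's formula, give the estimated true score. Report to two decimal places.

52.89

T̂ = ρX + (1 − ρ)μ
  = 0.778 × 50 + 0.222 × 63
  = 38.900 + 13.986
  = 52.886
  ≈ 52.89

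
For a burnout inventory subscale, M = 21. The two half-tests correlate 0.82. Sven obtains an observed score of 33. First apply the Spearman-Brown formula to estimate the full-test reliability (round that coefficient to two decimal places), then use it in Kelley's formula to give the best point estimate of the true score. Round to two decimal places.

Spearman-Brown: ρ = 2r/(1 + r) = 2(0.82)/(1 + 0.82) = 1.640/1.82 = 0.9011 → 0.90
T̂ = ρX + (1 − ρ)μ
  = 0.90 × 33 + 0.10 × 21
  = 29.70 + 2.10
  = 31.800
  ≈ 31.80

31.80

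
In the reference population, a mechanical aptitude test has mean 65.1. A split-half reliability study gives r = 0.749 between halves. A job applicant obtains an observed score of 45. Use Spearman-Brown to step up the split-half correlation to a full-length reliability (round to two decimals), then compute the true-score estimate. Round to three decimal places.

47.814

Spearman-Brown: ρ = 2r/(1 + r) = 2(0.749)/(1 + 0.749) = 1.4980/1.749 = 0.8565 → 0.86
Weight the observed score by reliability and the mean by (1 − reliability): T̂ = 0.86·45 + 0.14·65.1 = 38.70 + 9.114 = 47.8140.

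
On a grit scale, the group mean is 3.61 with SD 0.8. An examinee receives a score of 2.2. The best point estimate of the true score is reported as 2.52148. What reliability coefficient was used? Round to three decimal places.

T̂ = ρX + (1 − ρ)μ  ⇒  T̂ − μ = ρ(X − μ)
ρ = (T̂ − μ)/(X − μ) = (2.52148 − 3.61) / (2.2 − 3.61) = -1.08852 / -1.41 = 0.77200

0.772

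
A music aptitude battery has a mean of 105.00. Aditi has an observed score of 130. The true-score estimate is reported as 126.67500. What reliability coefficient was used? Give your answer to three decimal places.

T̂ = ρX + (1 − ρ)μ  ⇒  T̂ − μ = ρ(X − μ)
ρ = (T̂ − μ)/(X − μ) = (126.67500 − 105.00) / (130 − 105.00) = 21.67500 / 25.00 = 0.86700

0.867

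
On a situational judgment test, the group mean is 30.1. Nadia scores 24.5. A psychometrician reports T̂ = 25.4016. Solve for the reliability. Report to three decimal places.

0.839

T̂ = ρX + (1 − ρ)μ  ⇒  T̂ − μ = ρ(X − μ)
ρ = (T̂ − μ)/(X − μ) = (25.4016 − 30.1) / (24.5 − 30.1) = -4.6984 / -5.6 = 0.83900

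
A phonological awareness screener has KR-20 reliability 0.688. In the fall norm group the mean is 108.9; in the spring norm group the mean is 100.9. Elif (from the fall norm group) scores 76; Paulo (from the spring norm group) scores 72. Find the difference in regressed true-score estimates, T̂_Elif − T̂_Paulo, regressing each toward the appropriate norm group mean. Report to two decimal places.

T̂_Elif = 0.688(76) + 0.312(108.9) = 86.2648
T̂_Paulo = 0.688(72) + 0.312(100.9) = 81.0168
Difference = 86.2648 − 81.0168 = 5.2480

5.25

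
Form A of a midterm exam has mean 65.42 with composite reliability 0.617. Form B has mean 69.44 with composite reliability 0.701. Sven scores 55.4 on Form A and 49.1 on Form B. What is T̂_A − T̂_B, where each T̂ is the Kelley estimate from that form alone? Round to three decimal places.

4.056

T̂_A = 0.617(55.4) + 0.383(65.42) = 59.23766
T̂_B = 0.701(49.1) + 0.299(69.44) = 55.18166
T̂_A − T̂_B = 4.05600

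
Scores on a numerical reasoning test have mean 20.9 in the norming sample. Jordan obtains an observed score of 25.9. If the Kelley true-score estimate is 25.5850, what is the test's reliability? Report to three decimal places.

T̂ = ρX + (1 − ρ)μ  ⇒  T̂ − μ = ρ(X − μ)
ρ = (T̂ − μ)/(X − μ) = (25.5850 − 20.9) / (25.9 − 20.9) = 4.6850 / 5.0 = 0.93700

0.937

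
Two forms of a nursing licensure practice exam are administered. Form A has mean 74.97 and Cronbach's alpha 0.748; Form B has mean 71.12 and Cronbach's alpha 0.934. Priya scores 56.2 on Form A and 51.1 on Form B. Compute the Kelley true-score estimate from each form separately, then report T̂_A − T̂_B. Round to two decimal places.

T̂_A = 0.748(56.2) + 0.252(74.97) = 60.9300
T̂_B = 0.934(51.1) + 0.066(71.12) = 52.4213
T̂_A − T̂_B = 8.5087

8.51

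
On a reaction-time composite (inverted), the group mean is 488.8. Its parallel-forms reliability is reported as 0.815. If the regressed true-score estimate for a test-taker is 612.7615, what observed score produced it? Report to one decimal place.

T̂ = ρX + (1 − ρ)μ  ⇒  X = (T̂ − (1 − ρ)μ) / ρ
X = (612.7615 − 0.185 × 488.8) / 0.815 = (612.7615 − 90.4280) / 0.815 = 522.3335 / 0.815 = 640.900

640.9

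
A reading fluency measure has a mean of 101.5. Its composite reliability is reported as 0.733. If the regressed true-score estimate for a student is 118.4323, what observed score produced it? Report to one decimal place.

124.6

T̂ = ρX + (1 − ρ)μ  ⇒  X = (T̂ − (1 − ρ)μ) / ρ
X = (118.4323 − 0.267 × 101.5) / 0.733 = (118.4323 − 27.1005) / 0.733 = 91.3318 / 0.733 = 124.600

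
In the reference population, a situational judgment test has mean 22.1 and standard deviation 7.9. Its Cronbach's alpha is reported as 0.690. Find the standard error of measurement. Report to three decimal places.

SEM = SD · √(1 − ρ) = 7.9 × √0.310 = 7.9 × 0.5568 = 4.3985

4.399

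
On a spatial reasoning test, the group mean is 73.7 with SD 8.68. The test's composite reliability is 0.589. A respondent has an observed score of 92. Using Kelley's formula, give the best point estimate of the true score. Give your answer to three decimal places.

84.479

T̂ = 0.589(92) + 0.411(73.7) = 54.188 + 30.2907 = 84.4787 → 84.479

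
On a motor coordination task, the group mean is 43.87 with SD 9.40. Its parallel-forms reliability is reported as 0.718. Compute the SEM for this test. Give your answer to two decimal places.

SEM = SD · √(1 − ρ) = 9.40 × √0.282 = 9.40 × 0.5310 = 4.992

4.99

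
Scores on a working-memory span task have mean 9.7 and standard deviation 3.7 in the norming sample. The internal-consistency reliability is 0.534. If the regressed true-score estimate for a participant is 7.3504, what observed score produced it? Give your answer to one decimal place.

T̂ = ρX + (1 − ρ)μ  ⇒  X = (T̂ − (1 − ρ)μ) / ρ
X = (7.3504 − 0.466 × 9.7) / 0.534 = (7.3504 − 4.5202) / 0.534 = 2.8302 / 0.534 = 5.300

5.3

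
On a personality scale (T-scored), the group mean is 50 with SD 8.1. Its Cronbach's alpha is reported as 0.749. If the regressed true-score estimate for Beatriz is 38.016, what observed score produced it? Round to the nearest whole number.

T̂ = ρX + (1 − ρ)μ  ⇒  X = (T̂ − (1 − ρ)μ) / ρ
X = (38.016 − 0.251 × 50) / 0.749 = (38.016 − 12.550) / 0.749 = 25.466 / 0.749 = 34.00

34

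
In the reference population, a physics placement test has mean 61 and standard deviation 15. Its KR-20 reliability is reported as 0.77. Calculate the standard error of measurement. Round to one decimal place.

7.2

SEM = SD · √(1 − ρ) = 15 × √0.23 = 15 × 0.4796 = 7.194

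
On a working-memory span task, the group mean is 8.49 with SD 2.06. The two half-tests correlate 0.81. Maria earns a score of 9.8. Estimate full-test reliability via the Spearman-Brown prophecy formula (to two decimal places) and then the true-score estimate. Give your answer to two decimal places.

9.67

Spearman-Brown: ρ = 2r/(1 + r) = 2(0.81)/(1 + 0.81) = 1.620/1.81 = 0.8950 → 0.90
T̂ = ρX + (1 − ρ)μ
  = 0.90 × 9.8 + 0.10 × 8.49
  = 8.820 + 0.8490
  = 9.669
  ≈ 9.67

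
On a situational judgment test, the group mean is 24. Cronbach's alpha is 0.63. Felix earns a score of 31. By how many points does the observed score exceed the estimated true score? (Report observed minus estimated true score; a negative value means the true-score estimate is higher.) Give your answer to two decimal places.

T̂ = ρX + (1 − ρ)μ
  = 0.63 × 31 + 0.37 × 24
  = 19.53 + 8.88
  = 28.4100
  ≈ 28.410
X − T̂ = 31 − 28.410 = 2.590 → 2.59

2.59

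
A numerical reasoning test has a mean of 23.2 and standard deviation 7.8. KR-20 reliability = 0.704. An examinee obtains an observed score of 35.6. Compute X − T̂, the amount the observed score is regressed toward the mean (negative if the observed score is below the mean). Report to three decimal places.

T̂ = ρX + (1 − ρ)μ
  = 0.704 × 35.6 + 0.296 × 23.2
  = 25.0624 + 6.8672
  = 31.92960
  ≈ 31.9296
X − T̂ = 35.6 − 31.9296 = 3.6704 → 3.670

3.670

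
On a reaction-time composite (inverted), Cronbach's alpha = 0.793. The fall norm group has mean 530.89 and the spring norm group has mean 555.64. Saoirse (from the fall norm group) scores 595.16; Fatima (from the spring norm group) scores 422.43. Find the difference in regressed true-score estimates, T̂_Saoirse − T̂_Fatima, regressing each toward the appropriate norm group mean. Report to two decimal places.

T̂_Saoirse = 0.793(595.16) + 0.207(530.89) = 581.8561
T̂_Fatima = 0.793(422.43) + 0.207(555.64) = 450.0045
Difference = 581.8561 − 450.0045 = 131.8516

131.85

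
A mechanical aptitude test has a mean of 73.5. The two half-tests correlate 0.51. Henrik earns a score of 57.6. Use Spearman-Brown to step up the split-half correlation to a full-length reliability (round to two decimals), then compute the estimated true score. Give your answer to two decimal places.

62.69

Spearman-Brown: ρ = 2r/(1 + r) = 2(0.51)/(1 + 0.51) = 1.020/1.51 = 0.6755 → 0.68
T̂ = 0.68(57.6) + 0.32(73.5) = 39.168 + 23.520 = 62.688 → 62.69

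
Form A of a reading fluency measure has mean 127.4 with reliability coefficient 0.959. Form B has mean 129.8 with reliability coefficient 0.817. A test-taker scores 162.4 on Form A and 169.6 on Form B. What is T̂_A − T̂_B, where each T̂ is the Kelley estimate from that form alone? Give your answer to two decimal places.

T̂_A = 0.959(162.4) + 0.041(127.4) = 160.9650
T̂_B = 0.817(169.6) + 0.183(129.8) = 162.3166
T̂_A − T̂_B = -1.3516

-1.35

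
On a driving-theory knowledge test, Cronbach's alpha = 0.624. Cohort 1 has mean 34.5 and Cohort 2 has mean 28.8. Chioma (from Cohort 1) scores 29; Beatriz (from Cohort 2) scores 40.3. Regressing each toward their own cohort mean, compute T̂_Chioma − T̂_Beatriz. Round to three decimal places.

T̂_Chioma = 0.624(29) + 0.376(34.5) = 31.06800
T̂_Beatriz = 0.624(40.3) + 0.376(28.8) = 35.97600
Difference = 31.06800 − 35.97600 = -4.90800

-4.908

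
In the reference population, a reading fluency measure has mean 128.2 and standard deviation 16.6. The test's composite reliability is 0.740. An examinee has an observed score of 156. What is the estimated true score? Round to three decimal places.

Regress the observed score toward the mean by the unreliability: T̂ = 0.740·156 + 0.260·128.2 = 115.440 + 33.3320 = 148.7720.

148.772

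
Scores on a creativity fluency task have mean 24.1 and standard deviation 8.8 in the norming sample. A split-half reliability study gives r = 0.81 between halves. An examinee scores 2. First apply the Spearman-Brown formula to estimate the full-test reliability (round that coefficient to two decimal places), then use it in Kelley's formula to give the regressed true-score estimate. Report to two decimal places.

Spearman-Brown: ρ = 2r/(1 + r) = 2(0.81)/(1 + 0.81) = 1.620/1.81 = 0.8950 → 0.90
T̂ = 0.90(2) + 0.10(24.1) = 1.80 + 2.410 = 4.210 → 4.21

4.21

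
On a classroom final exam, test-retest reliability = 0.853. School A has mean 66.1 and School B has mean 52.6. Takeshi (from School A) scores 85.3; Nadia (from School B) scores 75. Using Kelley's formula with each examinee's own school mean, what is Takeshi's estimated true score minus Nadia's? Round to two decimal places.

10.77

T̂_Takeshi = 0.853(85.3) + 0.147(66.1) = 82.4776
T̂_Nadia = 0.853(75) + 0.147(52.6) = 71.7072
Difference = 82.4776 − 71.7072 = 10.7704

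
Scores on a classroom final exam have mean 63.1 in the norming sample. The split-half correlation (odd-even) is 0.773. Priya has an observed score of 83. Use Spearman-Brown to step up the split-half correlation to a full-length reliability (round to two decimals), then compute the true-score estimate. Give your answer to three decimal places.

80.413

Spearman-Brown: ρ = 2r/(1 + r) = 2(0.773)/(1 + 0.773) = 1.5460/1.773 = 0.8720 → 0.87
Kelley's formula gives T̂ = 0.87·83 + 0.13·63.1 = 72.21 + 8.203 = 80.4130.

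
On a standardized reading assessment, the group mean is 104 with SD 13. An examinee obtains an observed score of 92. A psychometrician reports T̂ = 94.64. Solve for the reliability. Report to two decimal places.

T̂ = ρX + (1 − ρ)μ  ⇒  T̂ − μ = ρ(X − μ)
ρ = (T̂ − μ)/(X − μ) = (94.64 − 104) / (92 − 104) = -9.36 / -12.0 = 0.7800

0.78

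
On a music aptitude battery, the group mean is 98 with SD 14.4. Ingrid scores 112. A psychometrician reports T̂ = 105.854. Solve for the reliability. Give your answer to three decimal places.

T̂ = ρX + (1 − ρ)μ  ⇒  T̂ − μ = ρ(X − μ)
ρ = (T̂ − μ)/(X − μ) = (105.854 − 98) / (112 − 98) = 7.854 / 14.0 = 0.56100

0.561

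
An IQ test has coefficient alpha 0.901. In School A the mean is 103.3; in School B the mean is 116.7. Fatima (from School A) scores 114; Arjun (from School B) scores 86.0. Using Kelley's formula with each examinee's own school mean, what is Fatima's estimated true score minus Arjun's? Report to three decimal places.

23.901

T̂_Fatima = 0.901(114) + 0.099(103.3) = 112.94070
T̂_Arjun = 0.901(86.0) + 0.099(116.7) = 89.03930
Difference = 112.94070 − 89.03930 = 23.90140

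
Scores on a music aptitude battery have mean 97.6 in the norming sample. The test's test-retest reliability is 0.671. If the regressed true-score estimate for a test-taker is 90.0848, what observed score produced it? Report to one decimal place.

T̂ = ρX + (1 − ρ)μ  ⇒  X = (T̂ − (1 − ρ)μ) / ρ
X = (90.0848 − 0.329 × 97.6) / 0.671 = (90.0848 − 32.1104) / 0.671 = 57.9744 / 0.671 = 86.400

86.4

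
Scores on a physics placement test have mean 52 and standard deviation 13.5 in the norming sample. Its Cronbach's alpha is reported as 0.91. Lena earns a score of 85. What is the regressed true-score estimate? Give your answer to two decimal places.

Regress the observed score toward the mean by the unreliability: T̂ = 0.91·85 + 0.09·52 = 77.35 + 4.68 = 82.030.

82.03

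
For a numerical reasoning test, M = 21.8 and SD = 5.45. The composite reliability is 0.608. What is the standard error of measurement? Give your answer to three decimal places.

3.412

SEM = SD · √(1 − ρ) = 5.45 × √0.392 = 5.45 × 0.6261 = 3.4122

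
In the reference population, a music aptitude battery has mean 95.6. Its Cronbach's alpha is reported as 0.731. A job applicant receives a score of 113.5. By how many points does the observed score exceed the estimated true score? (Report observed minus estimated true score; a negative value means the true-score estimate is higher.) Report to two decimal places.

T̂ = ρX + (1 − ρ)μ
  = 0.731 × 113.5 + 0.269 × 95.6
  = 82.9685 + 25.7164
  = 108.6849
  ≈ 108.685
X − T̂ = 113.5 − 108.685 = 4.815 → 4.82

4.82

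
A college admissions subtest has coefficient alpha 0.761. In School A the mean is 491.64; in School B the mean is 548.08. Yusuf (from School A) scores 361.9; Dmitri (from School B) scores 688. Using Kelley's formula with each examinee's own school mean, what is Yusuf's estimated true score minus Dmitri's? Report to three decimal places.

T̂_Yusuf = 0.761(361.9) + 0.239(491.64) = 392.90786
T̂_Dmitri = 0.761(688) + 0.239(548.08) = 654.55912
Difference = 392.90786 − 654.55912 = -261.65126

-261.651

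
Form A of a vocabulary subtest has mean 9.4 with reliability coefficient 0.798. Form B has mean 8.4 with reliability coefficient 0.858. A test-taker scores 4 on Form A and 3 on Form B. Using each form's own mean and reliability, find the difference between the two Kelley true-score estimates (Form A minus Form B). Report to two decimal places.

1.32

T̂_A = 0.798(4) + 0.202(9.4) = 5.0908
T̂_B = 0.858(3) + 0.142(8.4) = 3.7668
T̂_A − T̂_B = 1.3240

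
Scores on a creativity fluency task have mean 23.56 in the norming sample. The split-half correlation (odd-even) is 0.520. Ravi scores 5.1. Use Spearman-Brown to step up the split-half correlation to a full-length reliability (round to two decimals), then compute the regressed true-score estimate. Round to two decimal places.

Spearman-Brown: ρ = 2r/(1 + r) = 2(0.520)/(1 + 0.520) = 1.0400/1.520 = 0.6842 → 0.68
Kelley's formula gives T̂ = 0.68·5.1 + 0.32·23.56 = 3.468 + 7.5392 = 11.007.

11.01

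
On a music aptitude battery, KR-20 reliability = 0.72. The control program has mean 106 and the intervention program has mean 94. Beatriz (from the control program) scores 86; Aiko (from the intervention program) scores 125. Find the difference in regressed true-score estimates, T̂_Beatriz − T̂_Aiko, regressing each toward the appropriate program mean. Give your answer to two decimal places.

-24.72

T̂_Beatriz = 0.72(86) + 0.28(106) = 91.6000
T̂_Aiko = 0.72(125) + 0.28(94) = 116.3200
Difference = 91.6000 − 116.3200 = -24.7200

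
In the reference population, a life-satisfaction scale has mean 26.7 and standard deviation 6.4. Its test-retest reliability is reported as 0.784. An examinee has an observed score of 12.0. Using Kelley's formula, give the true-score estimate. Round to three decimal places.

Kelley's formula gives T̂ = 0.784·12.0 + 0.216·26.7 = 9.4080 + 5.7672 = 15.1752.

15.175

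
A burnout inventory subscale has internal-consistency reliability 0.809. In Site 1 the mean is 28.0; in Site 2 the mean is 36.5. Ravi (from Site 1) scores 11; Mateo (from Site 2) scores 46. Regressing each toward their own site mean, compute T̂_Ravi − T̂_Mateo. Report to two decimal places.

T̂_Ravi = 0.809(11) + 0.191(28.0) = 14.2470
T̂_Mateo = 0.809(46) + 0.191(36.5) = 44.1855
Difference = 14.2470 − 44.1855 = -29.9385

-29.94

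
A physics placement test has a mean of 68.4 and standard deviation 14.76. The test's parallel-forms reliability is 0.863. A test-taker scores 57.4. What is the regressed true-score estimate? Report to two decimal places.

58.91

T̂ = ρX + (1 − ρ)μ
  = 0.863 × 57.4 + 0.137 × 68.4
  = 49.5362 + 9.3708
  = 58.907
  ≈ 58.91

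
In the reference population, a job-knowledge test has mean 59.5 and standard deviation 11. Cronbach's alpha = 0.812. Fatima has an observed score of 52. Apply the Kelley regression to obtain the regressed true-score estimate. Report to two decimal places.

T̂ = 0.812(52) + 0.188(59.5) = 42.224 + 11.1860 = 53.410 → 53.41

53.41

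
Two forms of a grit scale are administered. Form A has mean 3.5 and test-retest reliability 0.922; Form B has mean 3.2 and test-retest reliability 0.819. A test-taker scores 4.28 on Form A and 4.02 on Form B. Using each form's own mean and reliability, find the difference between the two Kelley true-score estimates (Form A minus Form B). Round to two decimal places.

0.35

T̂_A = 0.922(4.28) + 0.078(3.5) = 4.2192
T̂_B = 0.819(4.02) + 0.181(3.2) = 3.8716
T̂_A − T̂_B = 0.3476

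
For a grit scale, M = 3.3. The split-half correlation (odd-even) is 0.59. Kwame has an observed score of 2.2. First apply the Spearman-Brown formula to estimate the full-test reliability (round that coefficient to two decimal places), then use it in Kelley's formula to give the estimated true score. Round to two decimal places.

2.49

Spearman-Brown: ρ = 2r/(1 + r) = 2(0.59)/(1 + 0.59) = 1.180/1.59 = 0.7421 → 0.74
T̂ = 0.74(2.2) + 0.26(3.3) = 1.628 + 0.858 = 2.486 → 2.49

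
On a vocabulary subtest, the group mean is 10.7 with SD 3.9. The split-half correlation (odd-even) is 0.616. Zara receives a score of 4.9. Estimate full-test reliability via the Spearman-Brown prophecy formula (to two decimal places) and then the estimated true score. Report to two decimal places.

6.29

Spearman-Brown: ρ = 2r/(1 + r) = 2(0.616)/(1 + 0.616) = 1.2320/1.616 = 0.7624 → 0.76
Regress the observed score toward the mean by the unreliability: T̂ = 0.76·4.9 + 0.24·10.7 = 3.724 + 2.568 = 6.292.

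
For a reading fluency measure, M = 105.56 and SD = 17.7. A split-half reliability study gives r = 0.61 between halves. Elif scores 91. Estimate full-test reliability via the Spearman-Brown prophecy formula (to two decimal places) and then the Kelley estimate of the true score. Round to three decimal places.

94.494

Spearman-Brown: ρ = 2r/(1 + r) = 2(0.61)/(1 + 0.61) = 1.220/1.61 = 0.7578 → 0.76
T̂ = ρX + (1 − ρ)μ
  = 0.76 × 91 + 0.24 × 105.56
  = 69.16 + 25.3344
  = 94.4944
  ≈ 94.494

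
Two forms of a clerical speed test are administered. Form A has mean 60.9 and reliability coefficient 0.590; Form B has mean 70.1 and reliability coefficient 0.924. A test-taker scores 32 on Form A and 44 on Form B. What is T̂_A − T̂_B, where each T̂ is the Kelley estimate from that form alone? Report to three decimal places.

T̂_A = 0.590(32) + 0.410(60.9) = 43.84900
T̂_B = 0.924(44) + 0.076(70.1) = 45.98360
T̂_A − T̂_B = -2.13460

-2.135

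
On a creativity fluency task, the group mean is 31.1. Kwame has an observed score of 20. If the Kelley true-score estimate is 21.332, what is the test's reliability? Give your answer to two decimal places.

0.88

T̂ = ρX + (1 − ρ)μ  ⇒  T̂ − μ = ρ(X − μ)
ρ = (T̂ − μ)/(X − μ) = (21.332 − 31.1) / (20 − 31.1) = -9.768 / -11.1 = 0.8800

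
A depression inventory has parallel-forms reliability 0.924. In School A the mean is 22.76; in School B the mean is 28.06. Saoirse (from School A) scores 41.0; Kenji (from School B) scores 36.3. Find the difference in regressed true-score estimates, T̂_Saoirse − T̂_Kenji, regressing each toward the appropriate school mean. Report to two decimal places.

3.94

T̂_Saoirse = 0.924(41.0) + 0.076(22.76) = 39.6138
T̂_Kenji = 0.924(36.3) + 0.076(28.06) = 35.6738
Difference = 39.6138 − 35.6738 = 3.9400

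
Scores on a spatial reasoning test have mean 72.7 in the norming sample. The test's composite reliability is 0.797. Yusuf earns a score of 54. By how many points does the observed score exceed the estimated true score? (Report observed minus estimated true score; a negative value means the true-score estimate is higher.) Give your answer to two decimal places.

T̂ = 0.797(54) + 0.203(72.7) = 43.038 + 14.7581 = 57.7961 → 57.796
X − T̂ = 54 − 57.796 = -3.796 → -3.80

-3.80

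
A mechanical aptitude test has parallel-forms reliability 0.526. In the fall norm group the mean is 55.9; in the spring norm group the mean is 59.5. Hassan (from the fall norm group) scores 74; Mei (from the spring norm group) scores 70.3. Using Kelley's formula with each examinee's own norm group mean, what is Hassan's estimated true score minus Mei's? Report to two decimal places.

T̂_Hassan = 0.526(74) + 0.474(55.9) = 65.4206
T̂_Mei = 0.526(70.3) + 0.474(59.5) = 65.1808
Difference = 65.4206 − 65.1808 = 0.2398

0.24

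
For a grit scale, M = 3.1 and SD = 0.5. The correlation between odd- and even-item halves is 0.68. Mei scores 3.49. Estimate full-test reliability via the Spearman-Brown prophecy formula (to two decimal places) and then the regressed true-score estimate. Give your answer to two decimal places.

Spearman-Brown: ρ = 2r/(1 + r) = 2(0.68)/(1 + 0.68) = 1.360/1.68 = 0.8095 → 0.81
Regress the observed score toward the mean by the unreliability: T̂ = 0.81·3.49 + 0.19·3.1 = 2.8269 + 0.589 = 3.416.

3.42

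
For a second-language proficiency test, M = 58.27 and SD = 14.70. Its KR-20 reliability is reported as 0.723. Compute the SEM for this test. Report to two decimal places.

SEM = SD · √(1 − ρ) = 14.70 × √0.277 = 14.70 × 0.5263 = 7.737

7.74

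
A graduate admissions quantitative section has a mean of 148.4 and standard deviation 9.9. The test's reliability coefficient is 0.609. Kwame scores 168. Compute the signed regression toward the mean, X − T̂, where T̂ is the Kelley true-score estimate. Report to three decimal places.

7.664

T̂ = ρX + (1 − ρ)μ
  = 0.609 × 168 + 0.391 × 148.4
  = 102.312 + 58.0244
  = 160.33640
  ≈ 160.3364
X − T̂ = 168 − 160.3364 = 7.6636 → 7.664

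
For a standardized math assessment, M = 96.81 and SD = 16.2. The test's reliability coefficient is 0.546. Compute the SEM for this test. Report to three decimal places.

10.915

SEM = SD · √(1 − ρ) = 16.2 × √0.454 = 16.2 × 0.6738 = 10.9155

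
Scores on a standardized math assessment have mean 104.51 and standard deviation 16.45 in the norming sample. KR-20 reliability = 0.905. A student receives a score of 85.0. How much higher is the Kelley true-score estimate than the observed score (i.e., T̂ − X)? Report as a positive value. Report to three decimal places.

1.853

Weight the observed score by reliability and the mean by (1 − reliability): T̂ = 0.905·85.0 + 0.095·104.51 = 76.9250 + 9.92845 = 86.85345.
T̂ − X = 86.8534 − 85.0 = 1.8534 → 1.853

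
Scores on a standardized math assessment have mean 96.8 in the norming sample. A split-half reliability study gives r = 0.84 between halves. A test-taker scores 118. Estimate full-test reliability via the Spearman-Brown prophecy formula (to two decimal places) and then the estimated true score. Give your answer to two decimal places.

116.09

Spearman-Brown: ρ = 2r/(1 + r) = 2(0.84)/(1 + 0.84) = 1.680/1.84 = 0.9130 → 0.91
T̂ = ρX + (1 − ρ)μ
  = 0.91 × 118 + 0.09 × 96.8
  = 107.38 + 8.712
  = 116.092
  ≈ 116.09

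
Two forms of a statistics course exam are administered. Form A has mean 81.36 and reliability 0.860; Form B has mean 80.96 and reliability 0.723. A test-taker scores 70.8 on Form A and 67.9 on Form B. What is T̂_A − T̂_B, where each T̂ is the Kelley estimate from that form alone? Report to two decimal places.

0.76

T̂_A = 0.860(70.8) + 0.140(81.36) = 72.2784
T̂_B = 0.723(67.9) + 0.277(80.96) = 71.5176
T̂_A − T̂_B = 0.7608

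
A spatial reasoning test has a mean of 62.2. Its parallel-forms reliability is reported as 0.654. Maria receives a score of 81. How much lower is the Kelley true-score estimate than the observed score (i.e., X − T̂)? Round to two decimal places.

T̂ = 0.654(81) + 0.346(62.2) = 52.974 + 21.5212 = 74.4952 → 74.495
X − T̂ = 81 − 74.495 = 6.505 → 6.50

6.50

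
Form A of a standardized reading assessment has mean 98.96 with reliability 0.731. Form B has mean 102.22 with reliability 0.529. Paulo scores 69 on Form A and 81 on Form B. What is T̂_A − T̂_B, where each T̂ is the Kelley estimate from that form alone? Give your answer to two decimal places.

-13.94

T̂_A = 0.731(69) + 0.269(98.96) = 77.0592
T̂_B = 0.529(81) + 0.471(102.22) = 90.9946
T̂_A − T̂_B = -13.9354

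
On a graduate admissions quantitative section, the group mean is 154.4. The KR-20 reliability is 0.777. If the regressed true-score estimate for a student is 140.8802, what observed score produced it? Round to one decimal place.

137.0

T̂ = ρX + (1 − ρ)μ  ⇒  X = (T̂ − (1 − ρ)μ) / ρ
X = (140.8802 − 0.223 × 154.4) / 0.777 = (140.8802 − 34.4312) / 0.777 = 106.4490 / 0.777 = 137.000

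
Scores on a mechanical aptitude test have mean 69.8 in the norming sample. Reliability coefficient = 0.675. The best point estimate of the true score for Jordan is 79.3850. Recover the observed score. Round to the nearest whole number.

T̂ = ρX + (1 − ρ)μ  ⇒  X = (T̂ − (1 − ρ)μ) / ρ
X = (79.3850 − 0.325 × 69.8) / 0.675 = (79.3850 − 22.6850) / 0.675 = 56.7000 / 0.675 = 84.00

84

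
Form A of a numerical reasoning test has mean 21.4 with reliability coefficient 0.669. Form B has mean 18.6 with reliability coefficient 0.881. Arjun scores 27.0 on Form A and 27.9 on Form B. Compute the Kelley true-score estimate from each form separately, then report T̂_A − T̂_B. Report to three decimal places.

-1.647

T̂_A = 0.669(27.0) + 0.331(21.4) = 25.14640
T̂_B = 0.881(27.9) + 0.119(18.6) = 26.79330
T̂_A − T̂_B = -1.64690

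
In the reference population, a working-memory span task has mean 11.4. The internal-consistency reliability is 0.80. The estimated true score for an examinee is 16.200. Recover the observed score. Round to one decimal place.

17.4

T̂ = ρX + (1 − ρ)μ  ⇒  X = (T̂ − (1 − ρ)μ) / ρ
X = (16.200 − 0.20 × 11.4) / 0.80 = (16.200 − 2.280) / 0.80 = 13.920 / 0.80 = 17.400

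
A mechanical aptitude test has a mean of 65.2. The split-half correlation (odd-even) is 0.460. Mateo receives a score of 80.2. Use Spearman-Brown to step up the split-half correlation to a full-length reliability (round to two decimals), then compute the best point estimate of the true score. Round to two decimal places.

Spearman-Brown: ρ = 2r/(1 + r) = 2(0.460)/(1 + 0.460) = 0.9200/1.460 = 0.6301 → 0.63
T̂ = 0.63(80.2) + 0.37(65.2) = 50.526 + 24.124 = 74.650 → 74.65

74.65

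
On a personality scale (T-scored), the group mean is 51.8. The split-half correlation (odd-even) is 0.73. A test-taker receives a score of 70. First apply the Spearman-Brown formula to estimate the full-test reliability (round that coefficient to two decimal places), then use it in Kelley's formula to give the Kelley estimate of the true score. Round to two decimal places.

67.09

Spearman-Brown: ρ = 2r/(1 + r) = 2(0.73)/(1 + 0.73) = 1.460/1.73 = 0.8439 → 0.84
T̂ = ρX + (1 − ρ)μ
  = 0.84 × 70 + 0.16 × 51.8
  = 58.80 + 8.288
  = 67.088
  ≈ 67.09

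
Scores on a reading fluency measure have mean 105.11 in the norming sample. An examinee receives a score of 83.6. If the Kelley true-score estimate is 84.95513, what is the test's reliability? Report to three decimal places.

T̂ = ρX + (1 − ρ)μ  ⇒  T̂ − μ = ρ(X − μ)
ρ = (T̂ − μ)/(X − μ) = (84.95513 − 105.11) / (83.6 − 105.11) = -20.15487 / -21.51 = 0.93700

0.937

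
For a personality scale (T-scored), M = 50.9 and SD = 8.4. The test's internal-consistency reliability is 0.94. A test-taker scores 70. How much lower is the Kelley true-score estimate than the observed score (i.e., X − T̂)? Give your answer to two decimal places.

Kelley's formula gives T̂ = 0.94·70 + 0.06·50.9 = 65.80 + 3.054 = 68.8540.
X − T̂ = 70 − 68.854 = 1.146 → 1.15

1.15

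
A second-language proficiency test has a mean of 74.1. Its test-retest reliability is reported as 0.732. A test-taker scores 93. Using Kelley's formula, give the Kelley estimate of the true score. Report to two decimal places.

87.93

Weight the observed score by reliability and the mean by (1 − reliability): T̂ = 0.732·93 + 0.268·74.1 = 68.076 + 19.8588 = 87.935.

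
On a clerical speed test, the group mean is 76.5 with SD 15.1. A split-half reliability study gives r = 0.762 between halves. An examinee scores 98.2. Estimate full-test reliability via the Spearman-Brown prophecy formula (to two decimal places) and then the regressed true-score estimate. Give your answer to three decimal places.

Spearman-Brown: ρ = 2r/(1 + r) = 2(0.762)/(1 + 0.762) = 1.5240/1.762 = 0.8649 → 0.86
Weight the observed score by reliability and the mean by (1 − reliability): T̂ = 0.86·98.2 + 0.14·76.5 = 84.452 + 10.710 = 95.1620.

95.162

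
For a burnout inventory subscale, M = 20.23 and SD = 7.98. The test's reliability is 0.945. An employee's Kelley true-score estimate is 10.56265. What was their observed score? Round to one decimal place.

10.0

T̂ = ρX + (1 − ρ)μ  ⇒  X = (T̂ − (1 − ρ)μ) / ρ
X = (10.56265 − 0.055 × 20.23) / 0.945 = (10.56265 − 1.11265) / 0.945 = 9.45000 / 0.945 = 10.000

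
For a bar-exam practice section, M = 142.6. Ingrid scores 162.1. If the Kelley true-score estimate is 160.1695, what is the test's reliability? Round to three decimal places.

0.901

T̂ = ρX + (1 − ρ)μ  ⇒  T̂ − μ = ρ(X − μ)
ρ = (T̂ − μ)/(X − μ) = (160.1695 − 142.6) / (162.1 − 142.6) = 17.5695 / 19.5 = 0.90100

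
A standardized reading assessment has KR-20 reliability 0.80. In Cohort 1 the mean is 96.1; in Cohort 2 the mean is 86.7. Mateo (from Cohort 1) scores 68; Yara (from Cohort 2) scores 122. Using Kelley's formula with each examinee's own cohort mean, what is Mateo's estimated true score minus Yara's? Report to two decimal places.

T̂_Mateo = 0.80(68) + 0.20(96.1) = 73.6200
T̂_Yara = 0.80(122) + 0.20(86.7) = 114.9400
Difference = 73.6200 − 114.9400 = -41.3200

-41.32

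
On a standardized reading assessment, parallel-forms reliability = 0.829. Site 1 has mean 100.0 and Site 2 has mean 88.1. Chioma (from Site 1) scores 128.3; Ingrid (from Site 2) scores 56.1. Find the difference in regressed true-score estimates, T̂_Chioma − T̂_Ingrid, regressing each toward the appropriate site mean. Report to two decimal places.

61.89

T̂_Chioma = 0.829(128.3) + 0.171(100.0) = 123.4607
T̂_Ingrid = 0.829(56.1) + 0.171(88.1) = 61.5720
Difference = 123.4607 − 61.5720 = 61.8887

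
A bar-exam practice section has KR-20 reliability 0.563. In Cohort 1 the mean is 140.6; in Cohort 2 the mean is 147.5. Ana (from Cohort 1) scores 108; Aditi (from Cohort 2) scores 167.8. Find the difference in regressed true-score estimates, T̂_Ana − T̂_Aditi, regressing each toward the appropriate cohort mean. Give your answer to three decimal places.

-36.683

T̂_Ana = 0.563(108) + 0.437(140.6) = 122.24620
T̂_Aditi = 0.563(167.8) + 0.437(147.5) = 158.92890
Difference = 122.24620 − 158.92890 = -36.68270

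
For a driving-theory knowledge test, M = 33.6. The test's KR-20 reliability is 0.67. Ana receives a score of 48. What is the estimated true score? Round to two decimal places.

43.25

Regress the observed score toward the mean by the unreliability: T̂ = 0.67·48 + 0.33·33.6 = 32.16 + 11.088 = 43.248.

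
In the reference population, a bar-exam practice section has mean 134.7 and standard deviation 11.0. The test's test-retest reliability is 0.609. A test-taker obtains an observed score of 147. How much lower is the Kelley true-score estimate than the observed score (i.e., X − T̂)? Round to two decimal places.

T̂ = ρX + (1 − ρ)μ
  = 0.609 × 147 + 0.391 × 134.7
  = 89.523 + 52.6677
  = 142.1907
  ≈ 142.191
X − T̂ = 147 − 142.191 = 4.809 → 4.81

4.81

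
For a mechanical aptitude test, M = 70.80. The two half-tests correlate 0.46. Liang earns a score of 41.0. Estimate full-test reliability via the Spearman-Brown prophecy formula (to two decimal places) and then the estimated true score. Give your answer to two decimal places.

Spearman-Brown: ρ = 2r/(1 + r) = 2(0.46)/(1 + 0.46) = 0.920/1.46 = 0.6301 → 0.63
Weight the observed score by reliability and the mean by (1 − reliability): T̂ = 0.63·41.0 + 0.37·70.80 = 25.830 + 26.1960 = 52.026.

52.03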